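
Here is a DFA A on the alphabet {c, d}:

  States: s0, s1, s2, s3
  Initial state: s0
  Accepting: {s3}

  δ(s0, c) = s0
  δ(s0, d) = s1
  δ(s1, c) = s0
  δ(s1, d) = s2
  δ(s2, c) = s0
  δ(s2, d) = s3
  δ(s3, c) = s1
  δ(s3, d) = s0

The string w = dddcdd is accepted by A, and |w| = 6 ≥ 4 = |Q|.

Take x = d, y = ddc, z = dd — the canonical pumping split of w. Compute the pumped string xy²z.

xy^2z = d·ddc·ddc·dd = dddcddcdd.
Reading y = ddc takes A from s1 back to s1, so after x·y·y the machine is still in s1, and z then leads to the accepting state s3. Hence dddcddcdd ∈ L(A).

dddcddcdd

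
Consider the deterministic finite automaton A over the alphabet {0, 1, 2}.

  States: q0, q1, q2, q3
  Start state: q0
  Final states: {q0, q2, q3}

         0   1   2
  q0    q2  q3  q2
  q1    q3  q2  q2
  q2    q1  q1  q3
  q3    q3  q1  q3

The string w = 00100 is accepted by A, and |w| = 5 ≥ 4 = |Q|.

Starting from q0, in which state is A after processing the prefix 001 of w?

State sequence: q0 -0-> q2 -0-> q1 -1-> q2

After reading 3 characters, A is in state q2.

q2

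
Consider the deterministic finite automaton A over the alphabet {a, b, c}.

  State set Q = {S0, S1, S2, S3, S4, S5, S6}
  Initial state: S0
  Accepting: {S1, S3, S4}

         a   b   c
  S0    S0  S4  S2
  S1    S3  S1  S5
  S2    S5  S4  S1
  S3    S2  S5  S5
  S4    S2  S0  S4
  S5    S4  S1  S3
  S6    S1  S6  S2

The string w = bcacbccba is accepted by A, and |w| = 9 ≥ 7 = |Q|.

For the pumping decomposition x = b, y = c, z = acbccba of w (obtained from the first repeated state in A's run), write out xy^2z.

xy^2z = b·c·c·acbccba = bccacbccba.
Reading y = c takes A from S4 back to S4, so after x·y·y the machine is still in S4, and z then leads to the accepting state S4. Hence bccacbccba ∈ L(A).

bccacbccba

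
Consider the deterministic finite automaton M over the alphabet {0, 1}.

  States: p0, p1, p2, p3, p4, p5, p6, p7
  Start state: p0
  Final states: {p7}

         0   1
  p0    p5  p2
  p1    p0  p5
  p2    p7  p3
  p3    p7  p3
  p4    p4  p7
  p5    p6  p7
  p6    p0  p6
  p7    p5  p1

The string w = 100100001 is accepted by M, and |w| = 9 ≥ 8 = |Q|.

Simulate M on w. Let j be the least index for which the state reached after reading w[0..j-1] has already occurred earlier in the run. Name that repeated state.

Run of M on w = 1 0 0 1 0 0 0 0 1:
  step 0: p0  (start)
  step 1: p2  (read 1: p0→p2)
  step 2: p7  (read 0: p2→p7)
  step 3: p5  (read 0: p7→p5)
  step 4: p7  (read 1: p5→p7)   ← first repeat (p7 seen earlier)
  step 5: p5  (read 0: p7→p5)
  step 6: p6  (read 0: p5→p6)
  step 7: p0  (read 0: p6→p0)
  step 8: p5  (read 0: p0→p5)
  step 9: p7  (read 1: p5→p7)

The earliest repeat is at step j = 4: M is in p7, which it already visited at step i = 2.
With |Q| = 8, pigeonhole forces a state repeat no later than step 8; the substring read between the first and second visits to that state can be pumped.

p7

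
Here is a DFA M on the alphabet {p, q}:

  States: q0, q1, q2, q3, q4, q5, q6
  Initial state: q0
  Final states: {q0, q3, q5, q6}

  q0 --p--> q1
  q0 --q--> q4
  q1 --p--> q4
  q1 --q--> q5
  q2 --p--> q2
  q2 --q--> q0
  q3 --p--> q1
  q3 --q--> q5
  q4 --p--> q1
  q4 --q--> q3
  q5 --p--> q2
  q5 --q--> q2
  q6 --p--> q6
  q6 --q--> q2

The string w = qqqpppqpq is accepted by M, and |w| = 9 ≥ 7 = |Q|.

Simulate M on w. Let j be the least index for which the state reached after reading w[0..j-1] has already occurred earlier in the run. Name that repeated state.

State sequence: q0 -q-> q4 -q-> q3 -q-> q5 -p-> q2 -p-> q2 -p-> q2 -q-> q0 -p-> q1 -q-> q5
First repeat at step 5: q2 was already visited.

The earliest repeat is at step j = 5: M is in q2, which it already visited at step i = 4.

q2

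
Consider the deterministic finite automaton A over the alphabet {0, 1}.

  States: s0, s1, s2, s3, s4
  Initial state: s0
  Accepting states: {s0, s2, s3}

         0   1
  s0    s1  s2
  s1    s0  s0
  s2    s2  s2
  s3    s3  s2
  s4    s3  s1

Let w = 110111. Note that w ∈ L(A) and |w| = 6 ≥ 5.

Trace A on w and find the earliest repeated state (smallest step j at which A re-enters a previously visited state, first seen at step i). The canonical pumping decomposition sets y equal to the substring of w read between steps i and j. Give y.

State sequence: s0 -1-> s2 -1-> s2 -0-> s2 -1-> s2 -1-> s2 -1-> s2
First repeat at step 2: s2 was already visited.

So i = 1, j = 2, giving x = w[0:1] = 1, y = w[1:2] = 1, z = w[2:6] = 0111.
Check: |xy| = 2 ≤ 5 and |y| = 1 ≥ 1. Reading y takes A from s2 back to s2, so every xyⁱz is accepted.

1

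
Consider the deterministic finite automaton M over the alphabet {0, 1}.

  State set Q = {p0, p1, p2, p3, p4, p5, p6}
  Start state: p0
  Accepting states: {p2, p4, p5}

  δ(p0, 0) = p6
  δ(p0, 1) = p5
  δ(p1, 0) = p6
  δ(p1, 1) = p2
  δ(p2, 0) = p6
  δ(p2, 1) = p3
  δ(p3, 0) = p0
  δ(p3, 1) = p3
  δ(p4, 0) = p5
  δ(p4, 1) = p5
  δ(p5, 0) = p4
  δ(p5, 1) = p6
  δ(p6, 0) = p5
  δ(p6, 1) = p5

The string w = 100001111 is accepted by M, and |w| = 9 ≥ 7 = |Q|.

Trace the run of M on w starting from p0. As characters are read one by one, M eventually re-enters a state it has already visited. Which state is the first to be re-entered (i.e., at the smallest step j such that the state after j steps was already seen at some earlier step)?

State sequence: p0 -1-> p5 -0-> p4 -0-> p5 -0-> p4 -0-> p5 -1-> p6 -1-> p5 -1-> p6 -1-> p5
First repeat at step 3: p5 was already visited.

The earliest repeat is at step j = 3: M is in p5, which it already visited at step i = 1.
With |Q| = 7, pigeonhole forces a state repeat no later than step 7; the substring read between the first and second visits to that state can be pumped.

p5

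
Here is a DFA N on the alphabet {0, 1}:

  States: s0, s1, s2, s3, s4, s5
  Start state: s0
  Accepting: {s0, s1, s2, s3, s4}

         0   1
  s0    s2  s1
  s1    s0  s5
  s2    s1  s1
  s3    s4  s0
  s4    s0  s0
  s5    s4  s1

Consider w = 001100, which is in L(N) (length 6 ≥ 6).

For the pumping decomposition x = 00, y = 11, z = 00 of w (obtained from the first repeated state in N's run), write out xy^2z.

xy^2z = 00·11·11·00 = 00111100.
Reading y = 11 takes N from s1 back to s1, so after x·y·y the machine is still in s1, and z then leads to the accepting state s2. Hence 00111100 ∈ L(N).

00111100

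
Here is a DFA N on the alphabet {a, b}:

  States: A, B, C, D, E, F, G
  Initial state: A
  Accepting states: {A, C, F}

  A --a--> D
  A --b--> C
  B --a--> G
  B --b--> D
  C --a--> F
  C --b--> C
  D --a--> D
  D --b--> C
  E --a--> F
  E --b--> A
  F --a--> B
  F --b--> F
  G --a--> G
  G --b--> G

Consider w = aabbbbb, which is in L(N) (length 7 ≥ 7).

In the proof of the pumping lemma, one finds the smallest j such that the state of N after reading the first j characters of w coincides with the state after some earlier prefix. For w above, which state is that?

State sequence: A -a-> D -a-> D -b-> C -b-> C -b-> C -b-> C -b-> C
First repeat at step 2: D was already visited.

The earliest repeat is at step j = 2: N is in D, which it already visited at step i = 1.
Pumping length from the standard proof: p = 7 (the number of states). The repeated state found above gives |xy| = j ≤ 7 and |y| = j − i ≥ 1.

D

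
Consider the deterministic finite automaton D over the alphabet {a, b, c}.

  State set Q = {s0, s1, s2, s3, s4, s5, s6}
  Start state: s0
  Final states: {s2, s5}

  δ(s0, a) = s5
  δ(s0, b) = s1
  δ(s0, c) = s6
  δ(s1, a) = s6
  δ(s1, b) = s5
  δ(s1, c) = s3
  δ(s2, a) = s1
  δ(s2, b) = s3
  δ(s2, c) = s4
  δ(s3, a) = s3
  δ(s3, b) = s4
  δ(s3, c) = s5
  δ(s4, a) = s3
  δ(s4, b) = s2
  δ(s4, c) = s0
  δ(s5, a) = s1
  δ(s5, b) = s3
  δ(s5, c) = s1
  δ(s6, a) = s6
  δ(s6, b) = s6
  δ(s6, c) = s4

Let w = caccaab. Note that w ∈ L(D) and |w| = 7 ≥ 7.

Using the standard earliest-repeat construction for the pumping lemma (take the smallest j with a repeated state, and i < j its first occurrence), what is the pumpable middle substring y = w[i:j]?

State sequence: s0 -c-> s6 -a-> s6 -c-> s4 -c-> s0 -a-> s5 -a-> s1 -b-> s5
First repeat at step 2: s6 was already visited.

So i = 1, j = 2, giving x = w[0:1] = c, y = w[1:2] = a, z = w[2:7] = ccaab.
Check: |xy| = 2 ≤ 7 and |y| = 1 ≥ 1. Reading y takes D from s6 back to s6, so every xyⁱz is accepted.

a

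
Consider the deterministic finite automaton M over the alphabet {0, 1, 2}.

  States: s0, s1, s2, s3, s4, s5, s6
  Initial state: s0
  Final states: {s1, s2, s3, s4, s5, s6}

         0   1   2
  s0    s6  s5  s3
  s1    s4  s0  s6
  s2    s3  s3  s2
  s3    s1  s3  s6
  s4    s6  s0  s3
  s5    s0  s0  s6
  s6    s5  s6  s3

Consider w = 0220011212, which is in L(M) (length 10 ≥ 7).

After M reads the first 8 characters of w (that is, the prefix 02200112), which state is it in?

State sequence: s0 -0-> s6 -2-> s3 -2-> s6 -0-> s5 -0-> s0 -1-> s5 -1-> s0 -2-> s3

After reading 8 characters, M is in state s3.
(This kind of state-tracing is the core of the pumping-lemma construction: with 7 states, pigeonhole forces a repeat within the first 7 steps.)

s3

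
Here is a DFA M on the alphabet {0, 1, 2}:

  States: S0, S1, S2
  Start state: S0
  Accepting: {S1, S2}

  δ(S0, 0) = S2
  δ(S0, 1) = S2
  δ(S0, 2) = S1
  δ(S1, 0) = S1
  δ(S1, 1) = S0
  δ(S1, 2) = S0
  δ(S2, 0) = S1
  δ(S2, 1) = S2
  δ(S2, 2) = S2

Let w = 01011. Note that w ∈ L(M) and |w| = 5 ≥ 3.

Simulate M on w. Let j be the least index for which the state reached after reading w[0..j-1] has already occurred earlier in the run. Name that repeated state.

S2

Run of M on w = 0 1 0 1 1:
  step 0: S0  (start)
  step 1: S2  (read 0: S0→S2)
  step 2: S2  (read 1: S2→S2)   ← first repeat (S2 seen earlier)
  step 3: S1  (read 0: S2→S1)
  step 4: S0  (read 1: S1→S0)
  step 5: S2  (read 1: S0→S2)

The earliest repeat is at step j = 2: M is in S2, which it already visited at step i = 1.
Pumping length from the standard proof: p = 3 (the number of states). The repeated state found above gives |xy| = j ≤ 3 and |y| = j − i ≥ 1.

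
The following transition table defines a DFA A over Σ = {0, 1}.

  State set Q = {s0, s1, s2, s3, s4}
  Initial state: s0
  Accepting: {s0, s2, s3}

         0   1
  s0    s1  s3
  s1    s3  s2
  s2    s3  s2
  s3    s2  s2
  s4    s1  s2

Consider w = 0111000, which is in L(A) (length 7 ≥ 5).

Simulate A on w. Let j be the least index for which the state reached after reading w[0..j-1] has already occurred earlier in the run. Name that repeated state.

Run of A on w = 0 1 1 1 0 0 0:
  step 0: s0  (start)
  step 1: s1  (read 0: s0→s1)
  step 2: s2  (read 1: s1→s2)
  step 3: s2  (read 1: s2→s2)   ← first repeat (s2 seen earlier)
  step 4: s2  (read 1: s2→s2)
  step 5: s3  (read 0: s2→s3)
  step 6: s2  (read 0: s3→s2)
  step 7: s3  (read 0: s2→s3)

The earliest repeat is at step j = 3: A is in s2, which it already visited at step i = 2.
With |Q| = 5, pigeonhole forces a state repeat no later than step 5; the substring read between the first and second visits to that state can be pumped.

s2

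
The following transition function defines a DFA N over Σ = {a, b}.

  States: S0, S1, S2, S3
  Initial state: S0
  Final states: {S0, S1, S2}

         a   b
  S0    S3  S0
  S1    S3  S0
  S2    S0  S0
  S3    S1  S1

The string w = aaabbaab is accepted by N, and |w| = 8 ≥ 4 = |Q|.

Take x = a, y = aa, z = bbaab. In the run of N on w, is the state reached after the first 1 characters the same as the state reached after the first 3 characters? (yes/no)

State sequence: S0 -a-> S3 -a-> S1 -a-> S3

After x (step 1): S3. After xy (step 3): S3.
They match, so y = aa drives N around a cycle from S3 back to itself; pumping y any number of times keeps N in S3 before reading z, and xyⁱz ∈ L(N) for every i ≥ 0.

yes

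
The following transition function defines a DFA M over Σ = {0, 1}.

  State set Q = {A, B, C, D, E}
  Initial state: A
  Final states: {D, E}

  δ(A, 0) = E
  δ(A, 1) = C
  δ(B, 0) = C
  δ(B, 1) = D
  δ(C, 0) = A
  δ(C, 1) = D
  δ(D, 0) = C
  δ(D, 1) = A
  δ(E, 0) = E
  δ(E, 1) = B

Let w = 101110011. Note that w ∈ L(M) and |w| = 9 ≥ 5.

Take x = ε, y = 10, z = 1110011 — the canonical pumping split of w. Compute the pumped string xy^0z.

1110011

xy⁰z = xz = ε·1110011 = 1110011.
Reading y = 10 takes M from A back to A, so after x the machine is still in A, and z then leads to the accepting state D. Hence 1110011 ∈ L(M).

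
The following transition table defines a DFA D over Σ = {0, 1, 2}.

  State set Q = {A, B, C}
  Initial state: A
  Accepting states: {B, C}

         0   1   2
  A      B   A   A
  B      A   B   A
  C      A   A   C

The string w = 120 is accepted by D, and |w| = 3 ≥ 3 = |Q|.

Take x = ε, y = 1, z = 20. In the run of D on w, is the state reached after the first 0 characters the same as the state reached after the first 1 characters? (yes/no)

yes

Run of D on the first 1 characters of w = 1:
  step 0: A  (start)
  step 1: A  (read 1: A→A)

After x (step 0): A. After xy (step 1): A.
They match, so y = 1 drives D around a cycle from A back to itself; pumping y any number of times keeps D in A before reading z, and xyⁱz ∈ L(D) for every i ≥ 0.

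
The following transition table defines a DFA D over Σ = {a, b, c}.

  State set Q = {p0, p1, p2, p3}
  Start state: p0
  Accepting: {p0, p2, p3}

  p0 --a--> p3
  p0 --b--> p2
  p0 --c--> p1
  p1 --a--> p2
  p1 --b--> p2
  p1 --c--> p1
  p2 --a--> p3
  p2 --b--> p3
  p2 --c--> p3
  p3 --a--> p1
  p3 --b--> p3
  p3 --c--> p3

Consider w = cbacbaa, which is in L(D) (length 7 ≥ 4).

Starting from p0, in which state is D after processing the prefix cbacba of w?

p1

State sequence: p0 -c-> p1 -b-> p2 -a-> p3 -c-> p3 -b-> p3 -a-> p1

After reading 6 characters, D is in state p1.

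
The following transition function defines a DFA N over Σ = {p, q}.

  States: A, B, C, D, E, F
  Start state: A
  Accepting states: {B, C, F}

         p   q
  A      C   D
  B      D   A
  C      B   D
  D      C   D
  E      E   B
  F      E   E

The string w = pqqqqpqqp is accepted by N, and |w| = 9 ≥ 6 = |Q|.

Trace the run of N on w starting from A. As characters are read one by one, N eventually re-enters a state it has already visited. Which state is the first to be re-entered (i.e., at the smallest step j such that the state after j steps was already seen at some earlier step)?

State sequence: A -p-> C -q-> D -q-> D -q-> D -q-> D -p-> C -q-> D -q-> D -p-> C
First repeat at step 3: D was already visited.

The earliest repeat is at step j = 3: N is in D, which it already visited at step i = 2.

D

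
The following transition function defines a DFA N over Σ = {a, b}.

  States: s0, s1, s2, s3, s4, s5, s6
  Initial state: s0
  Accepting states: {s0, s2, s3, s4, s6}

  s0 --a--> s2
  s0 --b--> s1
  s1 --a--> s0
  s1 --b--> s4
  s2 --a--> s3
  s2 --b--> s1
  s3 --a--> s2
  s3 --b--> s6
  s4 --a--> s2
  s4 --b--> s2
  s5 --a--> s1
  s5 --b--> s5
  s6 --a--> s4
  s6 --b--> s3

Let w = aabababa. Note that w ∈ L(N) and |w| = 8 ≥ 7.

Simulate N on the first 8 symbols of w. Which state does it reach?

s4

Run of N on the first 8 characters of w = a a b a b a b a:
  step 0: s0  (start)
  step 1: s2  (read a: s0→s2)
  step 2: s3  (read a: s2→s3)
  step 3: s6  (read b: s3→s6)
  step 4: s4  (read a: s6→s4)
  step 5: s2  (read b: s4→s2)
  step 6: s3  (read a: s2→s3)
  step 7: s6  (read b: s3→s6)
  step 8: s4  (read a: s6→s4)

After reading 8 characters, N is in state s4.
(This kind of state-tracing is the core of the pumping-lemma construction: with 7 states, pigeonhole forces a repeat within the first 7 steps.)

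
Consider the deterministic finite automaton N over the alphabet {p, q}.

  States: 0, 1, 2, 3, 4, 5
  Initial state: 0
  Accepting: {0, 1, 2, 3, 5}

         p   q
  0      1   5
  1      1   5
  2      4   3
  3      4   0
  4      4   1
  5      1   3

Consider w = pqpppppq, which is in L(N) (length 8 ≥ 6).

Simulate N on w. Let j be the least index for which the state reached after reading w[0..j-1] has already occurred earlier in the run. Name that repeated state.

Run of N on w = p q p p p p p q:
  step 0: 0  (start)
  step 1: 1  (read p: 0→1)
  step 2: 5  (read q: 1→5)
  step 3: 1  (read p: 5→1)   ← first repeat (1 seen earlier)
  step 4: 1  (read p: 1→1)
  step 5: 1  (read p: 1→1)
  step 6: 1  (read p: 1→1)
  step 7: 1  (read p: 1→1)
  step 8: 5  (read q: 1→5)

The earliest repeat is at step j = 3: N is in 1, which it already visited at step i = 1.
The DFA has 6 states, so the proof of the pumping lemma guarantees a repeated state among the first 6+1 visited; the segment between the two visits is the pumpable y.

1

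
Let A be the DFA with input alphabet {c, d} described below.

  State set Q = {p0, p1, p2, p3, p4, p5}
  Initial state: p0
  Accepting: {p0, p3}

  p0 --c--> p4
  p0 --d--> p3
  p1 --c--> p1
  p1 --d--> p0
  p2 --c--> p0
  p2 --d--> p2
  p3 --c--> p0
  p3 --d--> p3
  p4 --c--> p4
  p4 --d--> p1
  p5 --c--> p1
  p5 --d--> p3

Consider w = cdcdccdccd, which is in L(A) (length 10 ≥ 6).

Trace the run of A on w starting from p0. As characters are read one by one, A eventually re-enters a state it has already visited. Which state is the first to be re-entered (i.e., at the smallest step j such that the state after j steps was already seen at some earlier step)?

p1

Run of A on w = c d c d c c d c c d:
  step 0: p0  (start)
  step 1: p4  (read c: p0→p4)
  step 2: p1  (read d: p4→p1)
  step 3: p1  (read c: p1→p1)   ← first repeat (p1 seen earlier)
  step 4: p0  (read d: p1→p0)
  step 5: p4  (read c: p0→p4)
  step 6: p4  (read c: p4→p4)
  step 7: p1  (read d: p4→p1)
  step 8: p1  (read c: p1→p1)
  step 9: p1  (read c: p1→p1)
  step 10: p0  (read d: p1→p0)

The earliest repeat is at step j = 3: A is in p1, which it already visited at step i = 2.
Pumping length from the standard proof: p = 6 (the number of states). The repeated state found above gives |xy| = j ≤ 6 and |y| = j − i ≥ 1.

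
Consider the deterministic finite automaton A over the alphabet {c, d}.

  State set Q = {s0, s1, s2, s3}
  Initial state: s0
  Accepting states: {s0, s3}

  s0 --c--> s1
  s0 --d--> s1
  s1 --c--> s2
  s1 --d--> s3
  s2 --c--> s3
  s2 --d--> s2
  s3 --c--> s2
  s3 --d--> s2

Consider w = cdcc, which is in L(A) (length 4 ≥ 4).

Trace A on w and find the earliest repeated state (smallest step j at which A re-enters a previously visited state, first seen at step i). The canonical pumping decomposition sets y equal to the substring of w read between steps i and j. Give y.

cc

Run of A on w = c d c c:
  step 0: s0  (start)
  step 1: s1  (read c: s0→s1)
  step 2: s3  (read d: s1→s3)
  step 3: s2  (read c: s3→s2)
  step 4: s3  (read c: s2→s3)   ← first repeat (s3 seen earlier)

So i = 2, j = 4, giving x = w[0:2] = cd, y = w[2:4] = cc, z = w[4:4] = ε.
Check: |xy| = 4 ≤ 4 and |y| = 2 ≥ 1. Reading y takes A from s3 back to s3, so every xyⁱz is accepted.
Since A has 4 states, any run of length ≥ 4 visits 4+1 states, so by pigeonhole some state repeats within the first 4 steps — that repeat gives the pumpable loop.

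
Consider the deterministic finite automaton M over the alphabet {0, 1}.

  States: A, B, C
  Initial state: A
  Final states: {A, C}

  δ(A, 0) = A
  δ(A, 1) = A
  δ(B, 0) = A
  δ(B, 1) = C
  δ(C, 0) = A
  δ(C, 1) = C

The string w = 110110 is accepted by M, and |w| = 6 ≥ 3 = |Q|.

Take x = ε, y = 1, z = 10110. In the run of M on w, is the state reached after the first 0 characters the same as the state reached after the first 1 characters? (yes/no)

Run of M on the first 1 characters of w = 1:
  step 0: A  (start)
  step 1: A  (read 1: A→A)

After x (step 0): A. After xy (step 1): A.
They match, so y = 1 drives M around a cycle from A back to itself; pumping y any number of times keeps M in A before reading z, and xyⁱz ∈ L(M) for every i ≥ 0.

yes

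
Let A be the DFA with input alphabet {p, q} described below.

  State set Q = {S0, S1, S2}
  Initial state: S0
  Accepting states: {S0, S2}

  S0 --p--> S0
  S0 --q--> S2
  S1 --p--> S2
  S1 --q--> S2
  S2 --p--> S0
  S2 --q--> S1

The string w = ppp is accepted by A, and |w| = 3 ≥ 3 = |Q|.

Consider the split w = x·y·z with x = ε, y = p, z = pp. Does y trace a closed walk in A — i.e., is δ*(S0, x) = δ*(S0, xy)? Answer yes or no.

Run of A on the first 1 characters of w = p:
  step 0: S0  (start)
  step 1: S0  (read p: S0→S0)

After x (step 0): S0. After xy (step 1): S0.
They match, so y = p drives A around a cycle from S0 back to itself; pumping y any number of times keeps A in S0 before reading z, and xyⁱz ∈ L(A) for every i ≥ 0.

yes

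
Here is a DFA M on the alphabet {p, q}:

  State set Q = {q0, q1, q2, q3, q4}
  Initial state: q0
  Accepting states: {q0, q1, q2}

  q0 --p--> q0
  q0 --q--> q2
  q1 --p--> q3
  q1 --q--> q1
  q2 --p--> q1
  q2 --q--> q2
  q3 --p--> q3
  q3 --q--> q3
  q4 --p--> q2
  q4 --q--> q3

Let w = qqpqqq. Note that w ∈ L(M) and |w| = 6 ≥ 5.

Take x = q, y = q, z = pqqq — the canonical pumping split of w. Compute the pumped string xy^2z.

qqqpqqq

xy^2z = q·q·q·pqqq = qqqpqqq.
Reading y = q takes M from q2 back to q2, so after x·y·y the machine is still in q2, and z then leads to the accepting state q1. Hence qqqpqqq ∈ L(M).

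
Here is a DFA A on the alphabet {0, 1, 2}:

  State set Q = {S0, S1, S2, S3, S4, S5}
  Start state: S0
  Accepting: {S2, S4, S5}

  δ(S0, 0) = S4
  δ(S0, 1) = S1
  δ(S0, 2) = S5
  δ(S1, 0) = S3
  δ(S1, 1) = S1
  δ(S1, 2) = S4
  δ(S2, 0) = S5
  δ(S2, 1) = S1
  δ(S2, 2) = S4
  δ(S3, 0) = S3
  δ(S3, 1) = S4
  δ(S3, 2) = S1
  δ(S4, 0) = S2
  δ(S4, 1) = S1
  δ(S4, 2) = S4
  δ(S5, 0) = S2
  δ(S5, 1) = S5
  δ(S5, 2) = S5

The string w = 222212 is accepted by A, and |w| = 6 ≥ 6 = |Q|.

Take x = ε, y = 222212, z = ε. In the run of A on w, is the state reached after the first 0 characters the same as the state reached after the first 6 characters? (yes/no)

no

Run of A on the first 6 characters of w = 2 2 2 2 1 2:
  step 0: S0  (start)
  step 1: S5  (read 2: S0→S5)
  step 2: S5  (read 2: S5→S5)
  step 3: S5  (read 2: S5→S5)
  step 4: S5  (read 2: S5→S5)
  step 5: S5  (read 1: S5→S5)
  step 6: S5  (read 2: S5→S5)

After x (step 0): S0. After xy (step 6): S5.
They differ (S0 ≠ S5), so y is not a cycle from the state after x; this split is not the one the pumping-lemma construction produces, and pumping y need not keep the string in L(A).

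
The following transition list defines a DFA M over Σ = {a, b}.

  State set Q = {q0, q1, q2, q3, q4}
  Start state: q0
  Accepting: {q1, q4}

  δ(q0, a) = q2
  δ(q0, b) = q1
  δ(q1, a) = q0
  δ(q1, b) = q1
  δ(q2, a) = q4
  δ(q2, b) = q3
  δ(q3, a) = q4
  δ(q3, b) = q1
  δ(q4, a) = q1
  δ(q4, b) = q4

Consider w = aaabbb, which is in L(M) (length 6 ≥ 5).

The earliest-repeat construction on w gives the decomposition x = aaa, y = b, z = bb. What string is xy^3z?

xy^3z = aaa·b·b·b·bb = aaabbbbb.
Reading y = b takes M from q1 back to q1, so after x·y·y·y the machine is still in q1, and z then leads to the accepting state q1. Hence aaabbbbb ∈ L(M).

aaabbbbb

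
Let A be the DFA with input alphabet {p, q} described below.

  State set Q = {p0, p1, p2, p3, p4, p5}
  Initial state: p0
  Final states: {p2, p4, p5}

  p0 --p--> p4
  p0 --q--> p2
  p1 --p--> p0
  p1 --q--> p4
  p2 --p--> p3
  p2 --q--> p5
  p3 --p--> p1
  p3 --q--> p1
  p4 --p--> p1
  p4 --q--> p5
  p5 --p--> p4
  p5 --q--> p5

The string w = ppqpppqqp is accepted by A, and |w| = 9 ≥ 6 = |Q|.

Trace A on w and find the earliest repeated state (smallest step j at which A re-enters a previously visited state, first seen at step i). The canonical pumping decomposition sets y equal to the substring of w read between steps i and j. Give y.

pq

State sequence: p0 -p-> p4 -p-> p1 -q-> p4 -p-> p1 -p-> p0 -p-> p4 -q-> p5 -q-> p5 -p-> p4
First repeat at step 3: p4 was already visited.

So i = 1, j = 3, giving x = w[0:1] = p, y = w[1:3] = pq, z = w[3:9] = pppqqp.
Check: |xy| = 3 ≤ 6 and |y| = 2 ≥ 1. Reading y takes A from p4 back to p4, so every xyⁱz is accepted.
The DFA has 6 states, so the proof of the pumping lemma guarantees a repeated state among the first 6+1 visited; the segment between the two visits is the pumpable y.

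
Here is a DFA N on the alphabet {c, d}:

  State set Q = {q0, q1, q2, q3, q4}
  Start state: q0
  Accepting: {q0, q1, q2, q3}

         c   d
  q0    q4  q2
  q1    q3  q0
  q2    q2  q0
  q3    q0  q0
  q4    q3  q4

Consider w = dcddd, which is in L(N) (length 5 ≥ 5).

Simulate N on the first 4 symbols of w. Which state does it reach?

q2

Run of N on the first 4 characters of w = d c d d:
  step 0: q0  (start)
  step 1: q2  (read d: q0→q2)
  step 2: q2  (read c: q2→q2)
  step 3: q0  (read d: q2→q0)
  step 4: q2  (read d: q0→q2)

After reading 4 characters, N is in state q2.
(This kind of state-tracing is the core of the pumping-lemma construction: with 5 states, pigeonhole forces a repeat within the first 5 steps.)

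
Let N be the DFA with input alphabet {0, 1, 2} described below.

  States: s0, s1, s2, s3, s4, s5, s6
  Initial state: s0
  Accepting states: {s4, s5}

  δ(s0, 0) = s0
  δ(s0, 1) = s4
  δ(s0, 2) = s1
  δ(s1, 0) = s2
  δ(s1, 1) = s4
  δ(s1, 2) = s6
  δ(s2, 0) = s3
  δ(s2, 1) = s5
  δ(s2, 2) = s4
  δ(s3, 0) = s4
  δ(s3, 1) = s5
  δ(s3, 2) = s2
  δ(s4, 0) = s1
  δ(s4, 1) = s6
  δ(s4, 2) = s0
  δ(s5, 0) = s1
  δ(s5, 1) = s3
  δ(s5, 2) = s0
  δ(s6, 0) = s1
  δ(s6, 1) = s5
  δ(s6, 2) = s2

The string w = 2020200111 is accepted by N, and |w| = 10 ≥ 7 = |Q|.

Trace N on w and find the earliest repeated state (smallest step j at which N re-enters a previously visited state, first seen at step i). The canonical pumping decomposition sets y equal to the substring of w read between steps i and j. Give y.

020

State sequence: s0 -2-> s1 -0-> s2 -2-> s4 -0-> s1 -2-> s6 -0-> s1 -0-> s2 -1-> s5 -1-> s3 -1-> s5
First repeat at step 4: s1 was already visited.

So i = 1, j = 4, giving x = w[0:1] = 2, y = w[1:4] = 020, z = w[4:10] = 200111.
Check: |xy| = 4 ≤ 7 and |y| = 3 ≥ 1. Reading y takes N from s1 back to s1, so every xyⁱz is accepted.
With |Q| = 7, pigeonhole forces a state repeat no later than step 7; the substring read between the first and second visits to that state can be pumped.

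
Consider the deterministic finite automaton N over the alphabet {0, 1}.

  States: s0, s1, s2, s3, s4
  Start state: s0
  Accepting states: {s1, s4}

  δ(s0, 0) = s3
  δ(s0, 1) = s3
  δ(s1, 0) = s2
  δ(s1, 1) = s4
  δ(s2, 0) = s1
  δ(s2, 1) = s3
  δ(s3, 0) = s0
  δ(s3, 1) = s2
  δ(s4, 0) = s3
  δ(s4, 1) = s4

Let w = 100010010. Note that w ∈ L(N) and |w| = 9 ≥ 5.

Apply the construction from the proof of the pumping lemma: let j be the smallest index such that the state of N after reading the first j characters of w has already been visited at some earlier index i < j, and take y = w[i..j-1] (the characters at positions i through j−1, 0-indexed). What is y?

10

Run of N on w = 1 0 0 0 1 0 0 1 0:
  step 0: s0  (start)
  step 1: s3  (read 1: s0→s3)
  step 2: s0  (read 0: s3→s0)   ← first repeat (s0 seen earlier)
  step 3: s3  (read 0: s0→s3)
  step 4: s0  (read 0: s3→s0)
  step 5: s3  (read 1: s0→s3)
  step 6: s0  (read 0: s3→s0)
  step 7: s3  (read 0: s0→s3)
  step 8: s2  (read 1: s3→s2)
  step 9: s1  (read 0: s2→s1)

So i = 0, j = 2, giving x = w[0:0] = ε, y = w[0:2] = 10, z = w[2:9] = 0010010.
Check: |xy| = 2 ≤ 5 and |y| = 2 ≥ 1. Reading y takes N from s0 back to s0, so every xyⁱz is accepted.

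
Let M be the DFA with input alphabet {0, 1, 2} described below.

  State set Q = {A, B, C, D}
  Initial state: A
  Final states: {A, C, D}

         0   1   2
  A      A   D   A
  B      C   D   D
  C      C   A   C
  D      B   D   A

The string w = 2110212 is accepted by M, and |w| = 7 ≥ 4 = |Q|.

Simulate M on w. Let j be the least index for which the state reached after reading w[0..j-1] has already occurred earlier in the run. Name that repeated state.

Run of M on w = 2 1 1 0 2 1 2:
  step 0: A  (start)
  step 1: A  (read 2: A→A)   ← first repeat (A seen earlier)
  step 2: D  (read 1: A→D)
  step 3: D  (read 1: D→D)
  step 4: B  (read 0: D→B)
  step 5: D  (read 2: B→D)
  step 6: D  (read 1: D→D)
  step 7: A  (read 2: D→A)

The earliest repeat is at step j = 1: M is in A, which it already visited at step i = 0.
Since M has 4 states, any run of length ≥ 4 visits 4+1 states, so by pigeonhole some state repeats within the first 4 steps — that repeat gives the pumpable loop.

A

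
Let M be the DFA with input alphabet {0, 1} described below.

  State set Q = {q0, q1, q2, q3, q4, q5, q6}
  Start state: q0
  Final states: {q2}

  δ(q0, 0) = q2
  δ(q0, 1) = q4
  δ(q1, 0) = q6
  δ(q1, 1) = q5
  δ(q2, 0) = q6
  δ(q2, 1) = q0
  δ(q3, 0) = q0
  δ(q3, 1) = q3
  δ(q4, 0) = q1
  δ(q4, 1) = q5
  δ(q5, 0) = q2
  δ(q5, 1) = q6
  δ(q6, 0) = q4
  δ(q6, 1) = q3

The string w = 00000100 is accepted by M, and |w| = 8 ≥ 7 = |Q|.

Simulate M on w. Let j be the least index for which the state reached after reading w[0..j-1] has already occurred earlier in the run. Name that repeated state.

q6

State sequence: q0 -0-> q2 -0-> q6 -0-> q4 -0-> q1 -0-> q6 -1-> q3 -0-> q0 -0-> q2
First repeat at step 5: q6 was already visited.

The earliest repeat is at step j = 5: M is in q6, which it already visited at step i = 2.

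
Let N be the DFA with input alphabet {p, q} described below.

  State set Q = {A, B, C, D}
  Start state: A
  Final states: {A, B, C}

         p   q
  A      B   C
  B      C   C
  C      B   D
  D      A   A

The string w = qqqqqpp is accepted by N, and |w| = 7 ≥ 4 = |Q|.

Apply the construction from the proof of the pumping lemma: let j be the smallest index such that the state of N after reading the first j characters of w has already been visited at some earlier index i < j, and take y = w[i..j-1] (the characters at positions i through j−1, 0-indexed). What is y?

Run of N on w = q q q q q p p:
  step 0: A  (start)
  step 1: C  (read q: A→C)
  step 2: D  (read q: C→D)
  step 3: A  (read q: D→A)   ← first repeat (A seen earlier)
  step 4: C  (read q: A→C)
  step 5: D  (read q: C→D)
  step 6: A  (read p: D→A)
  step 7: B  (read p: A→B)

So i = 0, j = 3, giving x = w[0:0] = ε, y = w[0:3] = qqq, z = w[3:7] = qqpp.
Check: |xy| = 3 ≤ 4 and |y| = 3 ≥ 1. Reading y takes N from A back to A, so every xyⁱz is accepted.
Since N has 4 states, any run of length ≥ 4 visits 4+1 states, so by pigeonhole some state repeats within the first 4 steps — that repeat gives the pumpable loop.

qqq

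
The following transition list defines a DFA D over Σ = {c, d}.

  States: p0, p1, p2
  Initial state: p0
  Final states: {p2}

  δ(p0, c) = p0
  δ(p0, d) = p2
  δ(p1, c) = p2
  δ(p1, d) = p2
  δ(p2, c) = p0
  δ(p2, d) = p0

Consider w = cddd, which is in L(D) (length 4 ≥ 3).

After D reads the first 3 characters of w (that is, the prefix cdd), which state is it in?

p0

Run of D on the first 3 characters of w = c d d:
  step 0: p0  (start)
  step 1: p0  (read c: p0→p0)
  step 2: p2  (read d: p0→p2)
  step 3: p0  (read d: p2→p0)

After reading 3 characters, D is in state p0.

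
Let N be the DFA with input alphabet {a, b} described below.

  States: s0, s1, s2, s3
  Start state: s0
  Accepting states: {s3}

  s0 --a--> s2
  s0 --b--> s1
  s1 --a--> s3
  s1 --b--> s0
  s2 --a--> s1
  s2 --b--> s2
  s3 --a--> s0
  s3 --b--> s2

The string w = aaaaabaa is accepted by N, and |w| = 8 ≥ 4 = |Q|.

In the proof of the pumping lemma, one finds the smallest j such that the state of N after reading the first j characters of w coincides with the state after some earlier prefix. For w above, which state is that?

s0

State sequence: s0 -a-> s2 -a-> s1 -a-> s3 -a-> s0 -a-> s2 -b-> s2 -a-> s1 -a-> s3
First repeat at step 4: s0 was already visited.

The earliest repeat is at step j = 4: N is in s0, which it already visited at step i = 0.
With |Q| = 4, pigeonhole forces a state repeat no later than step 4; the substring read between the first and second visits to that state can be pumped.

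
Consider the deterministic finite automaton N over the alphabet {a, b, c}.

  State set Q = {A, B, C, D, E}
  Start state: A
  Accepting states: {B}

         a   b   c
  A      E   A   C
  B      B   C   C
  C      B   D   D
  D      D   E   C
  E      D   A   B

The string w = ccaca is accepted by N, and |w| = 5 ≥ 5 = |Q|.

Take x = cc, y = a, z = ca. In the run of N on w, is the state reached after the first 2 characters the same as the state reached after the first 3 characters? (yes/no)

yes

State sequence: A -c-> C -c-> D -a-> D

After x (step 2): D. After xy (step 3): D.
They match, so y = a drives N around a cycle from D back to itself; pumping y any number of times keeps N in D before reading z, and xyⁱz ∈ L(N) for every i ≥ 0.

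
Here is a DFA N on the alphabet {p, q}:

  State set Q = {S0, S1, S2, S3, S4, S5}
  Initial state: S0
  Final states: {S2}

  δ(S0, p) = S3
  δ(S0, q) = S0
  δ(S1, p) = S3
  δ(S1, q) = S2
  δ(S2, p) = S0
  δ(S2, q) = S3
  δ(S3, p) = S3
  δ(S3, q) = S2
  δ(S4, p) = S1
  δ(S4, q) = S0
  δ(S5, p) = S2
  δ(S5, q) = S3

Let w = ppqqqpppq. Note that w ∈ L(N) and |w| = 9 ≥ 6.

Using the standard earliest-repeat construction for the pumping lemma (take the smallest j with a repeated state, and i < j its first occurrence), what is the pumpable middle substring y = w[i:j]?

Run of N on w = p p q q q p p p q:
  step 0: S0  (start)
  step 1: S3  (read p: S0→S3)
  step 2: S3  (read p: S3→S3)   ← first repeat (S3 seen earlier)
  step 3: S2  (read q: S3→S2)
  step 4: S3  (read q: S2→S3)
  step 5: S2  (read q: S3→S2)
  step 6: S0  (read p: S2→S0)
  step 7: S3  (read p: S0→S3)
  step 8: S3  (read p: S3→S3)
  step 9: S2  (read q: S3→S2)

So i = 1, j = 2, giving x = w[0:1] = p, y = w[1:2] = p, z = w[2:9] = qqqpppq.
Check: |xy| = 2 ≤ 6 and |y| = 1 ≥ 1. Reading y takes N from S3 back to S3, so every xyⁱz is accepted.

p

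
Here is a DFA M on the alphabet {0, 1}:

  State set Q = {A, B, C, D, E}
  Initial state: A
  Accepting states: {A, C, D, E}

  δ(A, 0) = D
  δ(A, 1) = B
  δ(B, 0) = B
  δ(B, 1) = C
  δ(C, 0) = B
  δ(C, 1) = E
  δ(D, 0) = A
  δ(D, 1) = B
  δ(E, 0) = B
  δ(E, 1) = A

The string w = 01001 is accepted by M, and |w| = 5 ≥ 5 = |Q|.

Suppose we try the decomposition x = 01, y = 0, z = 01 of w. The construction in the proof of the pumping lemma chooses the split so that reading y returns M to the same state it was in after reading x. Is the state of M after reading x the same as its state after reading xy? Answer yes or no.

yes

State sequence: A -0-> D -1-> B -0-> B

After x (step 2): B. After xy (step 3): B.
They match, so y = 0 drives M around a cycle from B back to itself; pumping y any number of times keeps M in B before reading z, and xyⁱz ∈ L(M) for every i ≥ 0.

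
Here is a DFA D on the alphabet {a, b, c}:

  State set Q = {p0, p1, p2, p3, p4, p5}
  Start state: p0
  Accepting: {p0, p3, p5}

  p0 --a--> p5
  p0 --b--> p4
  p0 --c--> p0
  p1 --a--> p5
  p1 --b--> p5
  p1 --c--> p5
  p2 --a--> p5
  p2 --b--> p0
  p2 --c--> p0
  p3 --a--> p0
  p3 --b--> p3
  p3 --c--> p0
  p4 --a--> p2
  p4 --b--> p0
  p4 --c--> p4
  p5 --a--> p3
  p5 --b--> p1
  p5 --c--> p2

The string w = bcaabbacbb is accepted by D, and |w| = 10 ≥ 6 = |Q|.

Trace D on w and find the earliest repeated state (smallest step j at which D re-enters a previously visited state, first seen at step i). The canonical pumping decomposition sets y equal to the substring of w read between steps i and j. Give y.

Run of D on w = b c a a b b a c b b:
  step 0: p0  (start)
  step 1: p4  (read b: p0→p4)
  step 2: p4  (read c: p4→p4)   ← first repeat (p4 seen earlier)
  step 3: p2  (read a: p4→p2)
  step 4: p5  (read a: p2→p5)
  step 5: p1  (read b: p5→p1)
  step 6: p5  (read b: p1→p5)
  step 7: p3  (read a: p5→p3)
  step 8: p0  (read c: p3→p0)
  step 9: p4  (read b: p0→p4)
  step 10: p0  (read b: p4→p0)

So i = 1, j = 2, giving x = w[0:1] = b, y = w[1:2] = c, z = w[2:10] = aabbacbb.
Check: |xy| = 2 ≤ 6 and |y| = 1 ≥ 1. Reading y takes D from p4 back to p4, so every xyⁱz is accepted.

c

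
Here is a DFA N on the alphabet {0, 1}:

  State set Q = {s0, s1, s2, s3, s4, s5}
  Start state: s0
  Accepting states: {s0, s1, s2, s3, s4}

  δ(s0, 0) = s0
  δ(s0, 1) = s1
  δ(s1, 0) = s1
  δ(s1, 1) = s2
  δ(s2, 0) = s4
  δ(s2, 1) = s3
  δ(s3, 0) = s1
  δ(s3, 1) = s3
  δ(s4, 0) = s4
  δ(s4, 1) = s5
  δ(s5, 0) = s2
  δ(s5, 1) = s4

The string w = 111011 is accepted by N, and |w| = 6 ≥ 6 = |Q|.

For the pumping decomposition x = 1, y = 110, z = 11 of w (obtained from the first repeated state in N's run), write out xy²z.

xy^2z = 1·110·110·11 = 111011011.
Reading y = 110 takes N from s1 back to s1, so after x·y·y the machine is still in s1, and z then leads to the accepting state s3. Hence 111011011 ∈ L(N).

111011011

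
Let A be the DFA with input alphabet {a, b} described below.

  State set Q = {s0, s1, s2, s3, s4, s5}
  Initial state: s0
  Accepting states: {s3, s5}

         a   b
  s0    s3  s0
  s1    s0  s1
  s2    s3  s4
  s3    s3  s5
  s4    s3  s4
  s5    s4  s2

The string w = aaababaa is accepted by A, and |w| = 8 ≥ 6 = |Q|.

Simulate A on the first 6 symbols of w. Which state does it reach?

s4

State sequence: s0 -a-> s3 -a-> s3 -a-> s3 -b-> s5 -a-> s4 -b-> s4

After reading 6 characters, A is in state s4.
(This kind of state-tracing is the core of the pumping-lemma construction: with 6 states, pigeonhole forces a repeat within the first 6 steps.)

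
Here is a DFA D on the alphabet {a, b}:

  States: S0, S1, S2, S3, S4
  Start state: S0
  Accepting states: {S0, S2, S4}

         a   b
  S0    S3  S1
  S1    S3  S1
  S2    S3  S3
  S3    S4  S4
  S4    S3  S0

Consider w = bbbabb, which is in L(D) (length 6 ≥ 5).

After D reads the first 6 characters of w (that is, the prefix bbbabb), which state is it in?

S0

Run of D on the first 6 characters of w = b b b a b b:
  step 0: S0  (start)
  step 1: S1  (read b: S0→S1)
  step 2: S1  (read b: S1→S1)
  step 3: S1  (read b: S1→S1)
  step 4: S3  (read a: S1→S3)
  step 5: S4  (read b: S3→S4)
  step 6: S0  (read b: S4→S0)

After reading 6 characters, D is in state S0.
(This kind of state-tracing is the core of the pumping-lemma construction: with 5 states, pigeonhole forces a repeat within the first 5 steps.)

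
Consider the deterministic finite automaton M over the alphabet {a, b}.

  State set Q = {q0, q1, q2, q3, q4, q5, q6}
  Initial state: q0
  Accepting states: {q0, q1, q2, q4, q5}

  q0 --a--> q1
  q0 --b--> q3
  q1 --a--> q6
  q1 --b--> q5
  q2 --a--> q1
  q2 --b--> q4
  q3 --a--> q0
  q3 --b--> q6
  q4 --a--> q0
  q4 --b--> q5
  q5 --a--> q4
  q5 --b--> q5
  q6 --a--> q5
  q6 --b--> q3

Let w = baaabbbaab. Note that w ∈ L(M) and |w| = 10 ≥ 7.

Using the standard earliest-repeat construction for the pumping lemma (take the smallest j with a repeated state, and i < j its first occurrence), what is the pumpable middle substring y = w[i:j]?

ba

State sequence: q0 -b-> q3 -a-> q0 -a-> q1 -a-> q6 -b-> q3 -b-> q6 -b-> q3 -a-> q0 -a-> q1 -b-> q5
First repeat at step 2: q0 was already visited.

So i = 0, j = 2, giving x = w[0:0] = ε, y = w[0:2] = ba, z = w[2:10] = aabbbaab.
Check: |xy| = 2 ≤ 7 and |y| = 2 ≥ 1. Reading y takes M from q0 back to q0, so every xyⁱz is accepted.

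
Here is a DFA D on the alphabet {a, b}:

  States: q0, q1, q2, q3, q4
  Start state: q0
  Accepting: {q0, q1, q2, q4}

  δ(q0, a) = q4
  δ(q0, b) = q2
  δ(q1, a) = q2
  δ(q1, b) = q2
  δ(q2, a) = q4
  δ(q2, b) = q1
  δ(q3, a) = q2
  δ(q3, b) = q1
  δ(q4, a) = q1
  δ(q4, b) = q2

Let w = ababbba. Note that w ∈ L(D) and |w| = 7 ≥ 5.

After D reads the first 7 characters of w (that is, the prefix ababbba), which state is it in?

q4

Run of D on the first 7 characters of w = a b a b b b a:
  step 0: q0  (start)
  step 1: q4  (read a: q0→q4)
  step 2: q2  (read b: q4→q2)
  step 3: q4  (read a: q2→q4)
  step 4: q2  (read b: q4→q2)
  step 5: q1  (read b: q2→q1)
  step 6: q2  (read b: q1→q2)
  step 7: q4  (read a: q2→q4)

After reading 7 characters, D is in state q4.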